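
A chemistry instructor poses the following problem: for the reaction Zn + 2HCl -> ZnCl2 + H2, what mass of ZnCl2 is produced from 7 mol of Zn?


Mole ratio ZnCl2:Zn = 1:1
n(ZnCl2) = 7 × 1/1 = 7.000 mol
mass = 7.000 × 136.28 = 953.96 g

953.96 g


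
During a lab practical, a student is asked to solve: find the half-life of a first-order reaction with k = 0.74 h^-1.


t½ = ln2/k = 0.693147/(0.74 h^-1)
= 0.9367 h

0.9367 h


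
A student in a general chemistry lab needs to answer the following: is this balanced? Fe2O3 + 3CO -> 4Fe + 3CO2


Equation: Fe2O3 + 3CO -> 4Fe + 3CO2
Check atoms: C: 3=3, Fe: 2≠4, O: 6=6
Not balanced

No, not balanced


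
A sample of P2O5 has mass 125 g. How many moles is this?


M(P2O5) = 141.94 g/mol
n = mass/M = 125/141.94 = 0.8807 mol

0.8807 mol


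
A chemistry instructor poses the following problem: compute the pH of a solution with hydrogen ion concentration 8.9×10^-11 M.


pH = -log10([H+]) = -log10(8.9×10^-11)
= 11 - log10(8.9)
= 11 - 0.95
= 10.05

10.05


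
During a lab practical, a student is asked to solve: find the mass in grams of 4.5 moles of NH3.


M(NH3) = 17.03 g/mol
mass = n × M = 4.5 × 17.03 = 76.64 g

76.64 g


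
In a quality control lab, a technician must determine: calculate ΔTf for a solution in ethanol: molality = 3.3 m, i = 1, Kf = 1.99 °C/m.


ΔTf = Kf × m × i
= 1.99 × 3.3 × 1
= 6.567 °C

6.567 °C


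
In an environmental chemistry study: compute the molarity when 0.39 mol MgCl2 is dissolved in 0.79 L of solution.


M = n/V = 0.39/0.79 = 0.494 mol/L

0.494 M


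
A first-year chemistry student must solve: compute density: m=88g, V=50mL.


ρ = mass/volume
= 88/50
= 1.76 g/mL

1.76 g/mL


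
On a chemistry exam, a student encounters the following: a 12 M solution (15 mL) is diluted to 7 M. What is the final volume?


C1V1 = C2V2
12 × 15 = 7 × V2
V2 = 180/7 = 25.71 mL

25.71 mL


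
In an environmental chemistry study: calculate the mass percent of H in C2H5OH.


M(C2H5OH) = 2×12.01 + 6×1.008 + 1×16.0 = 46.068 g/mol
Mass of H = 6 × 1.008 = 6.048 g/mol
% H = 6.048/46.068 × 100 = 13.13%

13.13%


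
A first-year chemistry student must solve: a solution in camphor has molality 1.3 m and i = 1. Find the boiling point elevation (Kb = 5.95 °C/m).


ΔTb = Kb × m × i
= 5.95 × 1.3 × 1
= 7.735 °C

7.735 °C


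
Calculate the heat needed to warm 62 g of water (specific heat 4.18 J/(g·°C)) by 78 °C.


q = mcΔT = 62 × 4.18 × 78
= 20214.48 J

20214.48 J


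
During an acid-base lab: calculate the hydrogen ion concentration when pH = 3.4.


[H+] = 10^(-pH) = 10^(-3.4)
= 3.98×10^-4 M

3.98×10^-4 M


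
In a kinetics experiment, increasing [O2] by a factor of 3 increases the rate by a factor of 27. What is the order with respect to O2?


rate ∝ [O2]^n
3^n = 27 → n = 3
Order in O2: 3

3


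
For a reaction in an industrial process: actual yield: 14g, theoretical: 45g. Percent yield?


% yield = actual/theoretical × 100
= 14/45 × 100
= 31.11%

31.11%


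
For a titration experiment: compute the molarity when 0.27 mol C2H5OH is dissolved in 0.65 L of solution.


M = n/V = 0.27/0.65 = 0.415 mol/L

0.415 M


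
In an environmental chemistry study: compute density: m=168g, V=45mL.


ρ = mass/volume
= 168/45
= 3.733 g/mL

3.733 g/mL


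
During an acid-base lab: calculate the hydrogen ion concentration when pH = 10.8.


[H+] = 10^(-pH) = 10^(-10.8)
= 1.58×10^-11 M

1.58×10^-11 M


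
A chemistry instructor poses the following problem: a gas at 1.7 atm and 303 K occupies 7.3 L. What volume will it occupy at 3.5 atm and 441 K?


P1V1/T1 = P2V2/T2
V2 = P1V1T2/(T1P2)
= 1.7×7.3×441/(303×3.5)
= 5.161 L

5.161 L


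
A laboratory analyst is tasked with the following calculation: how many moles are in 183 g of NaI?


M(NaI) = 149.89 g/mol
n = mass/M = 183/149.89 = 1.2209 mol

1.2209 mol


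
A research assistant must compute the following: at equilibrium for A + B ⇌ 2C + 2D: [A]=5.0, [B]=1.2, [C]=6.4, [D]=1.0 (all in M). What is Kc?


Kc = [C]^2[D]^2/([A][B])
= (6.4^2 × 1.0^2)/(5.0^1 × 1.2^1)
= 40.96/6
= 6.827

6.827


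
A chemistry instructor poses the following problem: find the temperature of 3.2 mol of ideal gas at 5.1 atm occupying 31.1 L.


PV = nRT  (R = 0.08206 L·atm/(mol·K))
T = PV/(nR) = 5.1×31.1/(3.2×0.08206)
= 158.61/0.262592
= 604.02 K

604.02 K


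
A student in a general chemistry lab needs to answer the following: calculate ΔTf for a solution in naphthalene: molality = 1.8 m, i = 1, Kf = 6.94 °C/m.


ΔTf = Kf × m × i
= 6.94 × 1.8 × 1
= 12.492 °C

12.492 °C


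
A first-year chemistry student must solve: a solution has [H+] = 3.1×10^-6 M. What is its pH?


pH = -log10([H+]) = -log10(3.1×10^-6)
= 6 - log10(3.1)
= 6 - 0.49
= 5.51

5.51


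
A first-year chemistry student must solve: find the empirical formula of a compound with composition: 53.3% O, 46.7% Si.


Assume 100 g sample. Moles of each element:
  O: 53.3/16.0 = 3.331 mol
  Si: 46.7/28.09 = 1.663 mol
Divide by smallest (1.663):
  O: 3.331/1.663 = 2.0
  Si: 1.663/1.663 = 1.0
Empirical formula: SiO2

SiO2


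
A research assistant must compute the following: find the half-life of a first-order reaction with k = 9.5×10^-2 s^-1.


t½ = ln2/k = 0.693147/(9.5×10^-2 s^-1)
= 7.296 s

7.296 s


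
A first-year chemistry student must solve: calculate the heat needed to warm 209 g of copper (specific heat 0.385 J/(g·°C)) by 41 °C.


q = mcΔT = 209 × 0.385 × 41
= 3299.07 J

3299.07 J


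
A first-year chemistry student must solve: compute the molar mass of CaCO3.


M(CaCO3) = 1×40.08 + 1×12.01 + 3×16.0
= 40.08 + 12.01 + 48.0
= 100.09 g/mol

100.09 g/mol


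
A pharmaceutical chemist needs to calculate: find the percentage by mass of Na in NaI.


M(NaI) = 1×22.99 + 1×126.9 = 149.89 g/mol
Mass of Na = 1 × 22.99 = 22.99 g/mol
% Na = 22.99/149.89 × 100 = 15.34%

15.34%


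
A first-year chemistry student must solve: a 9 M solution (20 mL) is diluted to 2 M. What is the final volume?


C1V1 = C2V2
9 × 20 = 2 × V2
V2 = 180/2 = 90.0 mL

90.0 mL


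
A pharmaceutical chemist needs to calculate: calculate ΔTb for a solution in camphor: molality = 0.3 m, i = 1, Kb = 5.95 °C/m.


ΔTb = Kb × m × i
= 5.95 × 0.3 × 1
= 1.785 °C

1.785 °C


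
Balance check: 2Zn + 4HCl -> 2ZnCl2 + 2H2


Equation: 2Zn + 4HCl -> 2ZnCl2 + 2H2
Check atoms: Cl: 4=4, H: 4=4, Zn: 2=2
Balanced

Yes, balanced


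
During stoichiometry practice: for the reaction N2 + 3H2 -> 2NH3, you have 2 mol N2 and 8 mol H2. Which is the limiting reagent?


Mole ratio available / coefficient:
  N2: 2/1 = 2.000
  H2: 8/3 = 2.667
Smaller ratio is limiting.

N2


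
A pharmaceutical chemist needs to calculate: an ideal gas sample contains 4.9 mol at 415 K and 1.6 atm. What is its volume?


PV = nRT  (R = 0.08206 L·atm/(mol·K))
V = nRT/P = 4.9×0.08206×415/1.6
= 104.293 L

104.293 L


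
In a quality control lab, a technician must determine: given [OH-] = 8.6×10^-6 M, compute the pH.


pOH = -log10([OH-]) = -log10(8.6×10^-6)
= 6 - log10(8.6) = 5.07
pH = 14 - pOH = 14 - 5.07 = 8.93

8.93


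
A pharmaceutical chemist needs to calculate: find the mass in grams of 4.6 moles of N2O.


M(N2O) = 44.02 g/mol
mass = n × M = 4.6 × 44.02 = 202.49 g

202.49 g


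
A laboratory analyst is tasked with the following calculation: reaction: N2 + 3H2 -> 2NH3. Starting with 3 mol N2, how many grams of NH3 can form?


Mole ratio NH3:N2 = 2:1
n(NH3) = 3 × 2/1 = 6.000 mol
mass = 6.000 × 17.03 = 102.18 g

102.18 g


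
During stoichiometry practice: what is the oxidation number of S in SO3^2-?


x + 3(-2) = -2, so x = +4
Oxidation number: +4

+4


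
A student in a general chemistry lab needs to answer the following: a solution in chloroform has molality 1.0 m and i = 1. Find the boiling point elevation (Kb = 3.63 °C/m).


ΔTb = Kb × m × i
= 3.63 × 1.0 × 1
= 3.63 °C

3.63 °C


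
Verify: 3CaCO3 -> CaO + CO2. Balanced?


Equation: 3CaCO3 -> CaO + CO2
Check atoms: C: 3≠1, Ca: 3≠1, O: 9≠3
Not balanced

No, not balanced


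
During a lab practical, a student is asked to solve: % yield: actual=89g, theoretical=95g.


% yield = actual/theoretical × 100
= 89/95 × 100
= 93.68%

93.68%


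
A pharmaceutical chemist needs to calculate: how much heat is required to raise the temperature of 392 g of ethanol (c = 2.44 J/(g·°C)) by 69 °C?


q = mcΔT = 392 × 2.44 × 69
= 65997.12 J

65997.12 J


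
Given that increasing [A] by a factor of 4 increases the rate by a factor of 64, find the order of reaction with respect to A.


rate ∝ [A]^n
4^n = 64 → n = 3
Order in A: 3

3


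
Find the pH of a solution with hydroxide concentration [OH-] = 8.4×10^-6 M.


pOH = -log10([OH-]) = -log10(8.4×10^-6)
= 6 - log10(8.4) = 5.08
pH = 14 - pOH = 14 - 5.08 = 8.92

8.92


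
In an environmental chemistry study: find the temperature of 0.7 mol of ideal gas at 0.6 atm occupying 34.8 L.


PV = nRT  (R = 0.08206 L·atm/(mol·K))
T = PV/(nR) = 0.6×34.8/(0.7×0.08206)
= 20.88/0.057442
= 363.50 K

363.50 K


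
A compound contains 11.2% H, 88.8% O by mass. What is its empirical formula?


Assume 100 g sample. Moles of each element:
  H: 11.2/1.008 = 11.111 mol
  O: 88.8/16.0 = 5.55 mol
Divide by smallest (5.55):
  H: 11.111/5.55 = 2.0
  O: 5.55/5.55 = 1.0
Empirical formula: H2O

H2O


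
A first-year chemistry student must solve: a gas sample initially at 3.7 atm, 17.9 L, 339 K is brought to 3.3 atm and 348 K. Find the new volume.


P1V1/T1 = P2V2/T2
V2 = P1V1T2/(T1P2)
= 3.7×17.9×348/(339×3.3)
= 20.603 L

20.603 L


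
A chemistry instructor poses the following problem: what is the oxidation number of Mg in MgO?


Group 2 metal: +2
Oxidation number: +2

+2


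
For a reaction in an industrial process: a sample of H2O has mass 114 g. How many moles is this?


M(H2O) = 18.02 g/mol
n = mass/M = 114/18.02 = 6.3263 mol

6.3263 mol


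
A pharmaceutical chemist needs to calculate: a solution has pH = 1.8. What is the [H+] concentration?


[H+] = 10^(-pH) = 10^(-1.8)
= 1.58×10^-2 M

1.58×10^-2 M


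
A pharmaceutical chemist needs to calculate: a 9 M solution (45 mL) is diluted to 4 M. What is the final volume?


C1V1 = C2V2
9 × 45 = 4 × V2
V2 = 405/4 = 101.25 mL

101.25 mL


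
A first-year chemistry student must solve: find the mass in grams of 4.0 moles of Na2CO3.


M(Na2CO3) = 105.99 g/mol
mass = n × M = 4.0 × 105.99 = 423.96 g

423.96 g


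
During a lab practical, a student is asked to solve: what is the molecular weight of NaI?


M(NaI) = 1×22.99 + 1×126.9
= 22.99 + 126.9
= 149.89 g/mol

149.89 g/mol


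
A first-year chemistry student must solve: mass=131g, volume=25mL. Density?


ρ = mass/volume
= 131/25
= 5.24 g/mL

5.24 g/mL


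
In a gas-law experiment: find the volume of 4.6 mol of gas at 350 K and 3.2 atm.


PV = nRT  (R = 0.08206 L·atm/(mol·K))
V = nRT/P = 4.6×0.08206×350/3.2
= 41.286 L

41.286 L


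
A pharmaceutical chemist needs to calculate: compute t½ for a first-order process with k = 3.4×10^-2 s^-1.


t½ = ln2/k = 0.693147/(3.4×10^-2 s^-1)
= 20.39 s

20.39 s


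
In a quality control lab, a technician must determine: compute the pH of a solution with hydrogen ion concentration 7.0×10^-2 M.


pH = -log10([H+]) = -log10(7.0×10^-2)
= 2 - log10(7.0)
= 2 - 0.85
= 1.15

1.15


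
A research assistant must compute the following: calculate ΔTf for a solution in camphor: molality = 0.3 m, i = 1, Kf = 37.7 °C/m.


ΔTf = Kf × m × i
= 37.7 × 0.3 × 1
= 11.31 °C

11.31 °C


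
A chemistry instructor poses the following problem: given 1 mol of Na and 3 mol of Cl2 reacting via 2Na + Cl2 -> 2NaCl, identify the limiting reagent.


Mole ratio available / coefficient:
  Na: 1/2 = 0.500
  Cl2: 3/1 = 3.000
Smaller ratio is limiting.

Na


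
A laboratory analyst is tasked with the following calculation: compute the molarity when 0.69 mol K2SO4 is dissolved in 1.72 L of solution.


M = n/V = 0.69/1.72 = 0.401 mol/L

0.401 M


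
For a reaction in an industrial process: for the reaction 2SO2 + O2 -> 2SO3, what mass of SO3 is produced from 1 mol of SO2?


Mole ratio SO3:SO2 = 2:2
n(SO3) = 1 × 2/2 = 1.000 mol
mass = 1.000 × 80.07 = 80.07 g

80.07 g


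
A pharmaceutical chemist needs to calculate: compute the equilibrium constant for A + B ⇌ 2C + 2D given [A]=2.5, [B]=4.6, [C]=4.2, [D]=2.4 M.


Kc = [C]^2[D]^2/([A][B])
= (4.2^2 × 2.4^2)/(2.5^1 × 4.6^1)
= 101.6064/11.5
= 8.835

8.835


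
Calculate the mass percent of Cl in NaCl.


M(NaCl) = 1×22.99 + 1×35.45 = 58.44 g/mol
Mass of Cl = 1 × 35.45 = 35.45 g/mol
% Cl = 35.45/58.44 × 100 = 60.66%

60.66%


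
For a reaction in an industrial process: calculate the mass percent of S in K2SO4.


M(K2SO4) = 2×39.1 + 1×32.07 + 4×16.0 = 174.27 g/mol
Mass of S = 1 × 32.07 = 32.07 g/mol
% S = 32.07/174.27 × 100 = 18.40%

18.40%


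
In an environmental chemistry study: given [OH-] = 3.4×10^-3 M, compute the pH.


pOH = -log10([OH-]) = -log10(3.4×10^-3)
= 3 - log10(3.4) = 2.47
pH = 14 - pOH = 14 - 2.47 = 11.53

11.53


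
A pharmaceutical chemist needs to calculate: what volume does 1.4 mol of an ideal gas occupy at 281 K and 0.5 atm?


PV = nRT  (R = 0.08206 L·atm/(mol·K))
V = nRT/P = 1.4×0.08206×281/0.5
= 64.565 L

64.565 L


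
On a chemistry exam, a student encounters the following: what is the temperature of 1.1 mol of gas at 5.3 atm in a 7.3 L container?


PV = nRT  (R = 0.08206 L·atm/(mol·K))
T = PV/(nR) = 5.3×7.3/(1.1×0.08206)
= 38.69/0.090266
= 428.62 K

428.62 K


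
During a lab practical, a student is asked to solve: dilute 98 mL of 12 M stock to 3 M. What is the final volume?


C1V1 = C2V2
12 × 98 = 3 × V2
V2 = 1176/3 = 392.0 mL

392.0 mL


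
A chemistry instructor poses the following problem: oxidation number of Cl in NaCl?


halide: -1
Oxidation number: -1

-1


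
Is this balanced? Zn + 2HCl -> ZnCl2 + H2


Equation: Zn + 2HCl -> ZnCl2 + H2
Check atoms: Cl: 2=2, H: 2=2, Zn: 1=1
Balanced

Yes, balanced


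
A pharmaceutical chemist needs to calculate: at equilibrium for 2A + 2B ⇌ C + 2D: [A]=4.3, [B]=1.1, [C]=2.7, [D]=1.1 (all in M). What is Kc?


Kc = [C][D]^2/([A]^2[B]^2)
= (2.7^1 × 1.1^2)/(4.3^2 × 1.1^2)
= 3.267/22.3729
= 0.1460

0.1460


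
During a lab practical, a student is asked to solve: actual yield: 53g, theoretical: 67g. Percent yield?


% yield = actual/theoretical × 100
= 53/67 × 100
= 79.1%

79.1%


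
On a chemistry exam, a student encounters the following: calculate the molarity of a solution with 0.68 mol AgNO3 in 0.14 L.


M = n/V = 0.68/0.14 = 4.857 mol/L

4.857 M


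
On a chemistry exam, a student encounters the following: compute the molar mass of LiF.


M(LiF) = 1×6.94 + 1×19.0
= 6.94 + 19.0
= 25.94 g/mol

25.94 g/mol


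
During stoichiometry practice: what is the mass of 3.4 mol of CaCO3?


M(CaCO3) = 100.09 g/mol
mass = n × M = 3.4 × 100.09 = 340.31 g

340.31 g


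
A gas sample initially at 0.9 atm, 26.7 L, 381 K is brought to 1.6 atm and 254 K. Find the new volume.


P1V1/T1 = P2V2/T2
V2 = P1V1T2/(T1P2)
= 0.9×26.7×254/(381×1.6)
= 10.012 L

10.012 L


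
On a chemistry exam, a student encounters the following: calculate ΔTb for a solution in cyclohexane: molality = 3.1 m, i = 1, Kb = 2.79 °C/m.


ΔTb = Kb × m × i
= 2.79 × 3.1 × 1
= 8.649 °C

8.649 °C


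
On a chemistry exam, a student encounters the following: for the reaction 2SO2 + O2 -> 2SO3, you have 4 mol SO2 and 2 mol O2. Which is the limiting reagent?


Mole ratio available / coefficient:
  SO2: 4/2 = 2.000
  O2: 2/1 = 2.000
Smaller ratio is limiting.

neither (stoichiometric); SO2 and O2 are fully consumed


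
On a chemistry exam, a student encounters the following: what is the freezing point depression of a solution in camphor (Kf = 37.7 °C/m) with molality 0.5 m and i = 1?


ΔTf = Kf × m × i
= 37.7 × 0.5 × 1
= 18.85 °C

18.85 °C


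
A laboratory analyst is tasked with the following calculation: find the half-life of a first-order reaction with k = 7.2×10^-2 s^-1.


t½ = ln2/k = 0.693147/(7.2×10^-2 s^-1)
= 9.627 s

9.627 s


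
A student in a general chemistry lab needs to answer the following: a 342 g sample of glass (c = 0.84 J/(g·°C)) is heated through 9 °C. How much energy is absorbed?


q = mcΔT = 342 × 0.84 × 9
= 2585.52 J

2585.52 J


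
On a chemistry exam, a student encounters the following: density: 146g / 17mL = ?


ρ = mass/volume
= 146/17
= 8.588 g/mL

8.588 g/mL


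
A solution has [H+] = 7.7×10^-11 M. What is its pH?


pH = -log10([H+]) = -log10(7.7×10^-11)
= 11 - log10(7.7)
= 11 - 0.89
= 10.11

10.11


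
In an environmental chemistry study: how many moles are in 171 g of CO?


M(CO) = 28.01 g/mol
n = mass/M = 171/28.01 = 6.105 mol

6.105 mol


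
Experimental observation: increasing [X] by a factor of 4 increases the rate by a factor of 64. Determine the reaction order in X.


rate ∝ [X]^n
4^n = 64 → n = 3
Order in X: 3

3


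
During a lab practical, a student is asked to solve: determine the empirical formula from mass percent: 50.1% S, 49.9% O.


Assume 100 g sample. Moles of each element:
  S: 50.1/32.07 = 1.562 mol
  O: 49.9/16.0 = 3.119 mol
Divide by smallest (1.562):
  S: 1.562/1.562 = 1.0
  O: 3.119/1.562 = 2.0
Empirical formula: SO2

SO2


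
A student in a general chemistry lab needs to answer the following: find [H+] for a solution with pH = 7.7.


[H+] = 10^(-pH) = 10^(-7.7)
= 2.0×10^-8 M

2.0×10^-8 M


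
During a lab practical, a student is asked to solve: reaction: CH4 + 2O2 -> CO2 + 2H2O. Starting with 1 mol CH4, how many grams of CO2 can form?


Mole ratio CO2:CH4 = 1:1
n(CO2) = 1 × 1/1 = 1.000 mol
mass = 1.000 × 44.01 = 44.01 g

44.01 g


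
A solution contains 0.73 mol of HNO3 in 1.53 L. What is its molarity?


M = n/V = 0.73/1.53 = 0.477 mol/L

0.477 M


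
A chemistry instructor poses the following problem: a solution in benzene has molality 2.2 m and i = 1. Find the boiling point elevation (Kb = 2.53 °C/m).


ΔTb = Kb × m × i
= 2.53 × 2.2 × 1
= 5.566 °C

5.566 °C


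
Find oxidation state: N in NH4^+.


x + 4(+1) = +1, so x = -3
Oxidation number: -3

-3


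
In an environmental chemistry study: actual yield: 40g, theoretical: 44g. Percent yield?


% yield = actual/theoretical × 100
= 40/44 × 100
= 90.91%

90.91%


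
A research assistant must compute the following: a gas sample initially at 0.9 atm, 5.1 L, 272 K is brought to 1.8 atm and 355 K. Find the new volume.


P1V1/T1 = P2V2/T2
V2 = P1V1T2/(T1P2)
= 0.9×5.1×355/(272×1.8)
= 3.328 L

3.328 L


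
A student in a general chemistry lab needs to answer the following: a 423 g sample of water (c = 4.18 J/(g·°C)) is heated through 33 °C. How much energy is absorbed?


q = mcΔT = 423 × 4.18 × 33
= 58348.62 J

58348.62 J


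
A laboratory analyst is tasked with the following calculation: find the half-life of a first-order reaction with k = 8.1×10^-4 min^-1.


t½ = ln2/k = 0.693147/(8.1×10^-4 min^-1)
= 855.7 min

855.7 min


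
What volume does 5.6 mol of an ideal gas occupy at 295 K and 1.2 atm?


PV = nRT  (R = 0.08206 L·atm/(mol·K))
V = nRT/P = 5.6×0.08206×295/1.2
= 112.969 L

112.969 L


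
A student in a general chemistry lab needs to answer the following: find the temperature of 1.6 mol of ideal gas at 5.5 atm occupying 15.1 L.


PV = nRT  (R = 0.08206 L·atm/(mol·K))
T = PV/(nR) = 5.5×15.1/(1.6×0.08206)
= 83.05/0.131296
= 632.54 K

632.54 K


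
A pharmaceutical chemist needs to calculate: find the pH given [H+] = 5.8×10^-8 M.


pH = -log10([H+]) = -log10(5.8×10^-8)
= 8 - log10(5.8)
= 8 - 0.76
= 7.24

7.24


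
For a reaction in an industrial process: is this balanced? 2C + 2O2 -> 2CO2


Equation: 2C + 2O2 -> 2CO2
Check atoms: C: 2=2, O: 4=4
Balanced

Yes, balanced


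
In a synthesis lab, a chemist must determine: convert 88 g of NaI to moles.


M(NaI) = 149.89 g/mol
n = mass/M = 88/149.89 = 0.5871 mol

0.5871 mol


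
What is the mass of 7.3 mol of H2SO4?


M(H2SO4) = 98.09 g/mol
mass = n × M = 7.3 × 98.09 = 716.06 g

716.06 g


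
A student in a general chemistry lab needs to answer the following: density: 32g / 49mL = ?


ρ = mass/volume
= 32/49
= 0.653 g/mL

0.653 g/mL


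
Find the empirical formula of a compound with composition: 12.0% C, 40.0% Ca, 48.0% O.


Assume 100 g sample. Moles of each element:
  C: 12.0/12.01 = 0.999 mol
  Ca: 40.0/40.08 = 0.998 mol
  O: 48.0/16.0 = 3.0 mol
Divide by smallest (0.998):
  C: 0.999/0.998 = 1.0
  Ca: 0.998/0.998 = 1.0
  O: 3.0/0.998 = 3.01
Empirical formula: CaCO3

CaCO3


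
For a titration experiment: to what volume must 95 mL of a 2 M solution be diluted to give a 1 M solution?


C1V1 = C2V2
2 × 95 = 1 × V2
V2 = 190/1 = 190.0 mL

190.0 mL


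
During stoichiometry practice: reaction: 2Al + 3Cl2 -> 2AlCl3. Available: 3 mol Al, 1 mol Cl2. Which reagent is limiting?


Mole ratio available / coefficient:
  Al: 3/2 = 1.500
  Cl2: 1/3 = 0.333
Smaller ratio is limiting.

Cl2


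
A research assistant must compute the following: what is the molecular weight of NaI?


M(NaI) = 1×22.99 + 1×126.9
= 22.99 + 126.9
= 149.89 g/mol

149.89 g/mol


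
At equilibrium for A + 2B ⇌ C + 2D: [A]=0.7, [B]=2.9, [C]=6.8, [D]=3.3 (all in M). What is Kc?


Kc = [C][D]^2/([A][B]^2)
= (6.8^1 × 3.3^2)/(0.7^1 × 2.9^2)
= 74.052/5.887
= 12.58

12.58


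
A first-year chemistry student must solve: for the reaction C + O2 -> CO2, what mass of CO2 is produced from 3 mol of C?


Mole ratio CO2:C = 1:1
n(CO2) = 3 × 1/1 = 3.000 mol
mass = 3.000 × 44.01 = 132.03 g

132.03 g


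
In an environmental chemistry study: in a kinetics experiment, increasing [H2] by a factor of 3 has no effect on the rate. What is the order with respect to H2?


rate ∝ [H2]^n
rate ∝ [H2]^0
Order in H2: 0

0


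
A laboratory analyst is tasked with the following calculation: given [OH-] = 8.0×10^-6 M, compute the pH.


pOH = -log10([OH-]) = -log10(8.0×10^-6)
= 6 - log10(8.0) = 5.1
pH = 14 - pOH = 14 - 5.1 = 8.9

8.9


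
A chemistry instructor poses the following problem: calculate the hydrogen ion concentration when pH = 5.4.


[H+] = 10^(-pH) = 10^(-5.4)
= 3.98×10^-6 M

3.98×10^-6 M


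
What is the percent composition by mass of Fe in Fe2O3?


M(Fe2O3) = 2×55.85 + 3×16.0 = 159.70 g/mol
Mass of Fe = 2 × 55.85 = 111.70 g/mol
% Fe = 111.70/159.70 × 100 = 69.94%

69.94%


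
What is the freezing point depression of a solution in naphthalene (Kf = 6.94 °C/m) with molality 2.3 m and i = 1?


ΔTf = Kf × m × i
= 6.94 × 2.3 × 1
= 15.962 °C

15.962 °C


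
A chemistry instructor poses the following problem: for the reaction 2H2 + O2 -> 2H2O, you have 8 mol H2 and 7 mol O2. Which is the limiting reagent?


Mole ratio available / coefficient:
  H2: 8/2 = 4.000
  O2: 7/1 = 7.000
Smaller ratio is limiting.

H2


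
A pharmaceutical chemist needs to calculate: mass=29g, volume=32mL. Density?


ρ = mass/volume
= 29/32
= 0.906 g/mL

0.906 g/mL


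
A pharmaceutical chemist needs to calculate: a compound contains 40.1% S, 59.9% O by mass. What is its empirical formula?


Assume 100 g sample. Moles of each element:
  S: 40.1/32.07 = 1.25 mol
  O: 59.9/16.0 = 3.744 mol
Divide by smallest (1.25):
  S: 1.25/1.25 = 1.0
  O: 3.744/1.25 = 3.0
Empirical formula: SO3

SO3


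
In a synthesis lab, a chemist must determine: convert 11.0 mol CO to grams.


M(CO) = 28.01 g/mol
mass = n × M = 11.0 × 28.01 = 308.11 g

308.11 g


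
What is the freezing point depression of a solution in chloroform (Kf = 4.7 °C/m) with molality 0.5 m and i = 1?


ΔTf = Kf × m × i
= 4.7 × 0.5 × 1
= 2.35 °C

2.35 °C


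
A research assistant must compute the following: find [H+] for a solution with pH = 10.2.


[H+] = 10^(-pH) = 10^(-10.2)
= 6.31×10^-11 M

6.31×10^-11 M


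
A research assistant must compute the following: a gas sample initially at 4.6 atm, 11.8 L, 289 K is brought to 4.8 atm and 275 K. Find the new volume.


P1V1/T1 = P2V2/T2
V2 = P1V1T2/(T1P2)
= 4.6×11.8×275/(289×4.8)
= 10.761 L

10.761 L


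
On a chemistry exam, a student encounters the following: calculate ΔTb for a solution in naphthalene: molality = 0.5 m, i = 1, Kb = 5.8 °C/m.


ΔTb = Kb × m × i
= 5.8 × 0.5 × 1
= 2.9 °C

2.9 °C


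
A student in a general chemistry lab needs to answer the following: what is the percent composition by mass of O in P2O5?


M(P2O5) = 2×30.97 + 5×16.0 = 141.94 g/mol
Mass of O = 5 × 16.0 = 80.00 g/mol
% O = 80.00/141.94 × 100 = 56.36%

56.36%


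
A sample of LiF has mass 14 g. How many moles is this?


M(LiF) = 25.94 g/mol
n = mass/M = 14/25.94 = 0.5397 mol

0.5397 mol


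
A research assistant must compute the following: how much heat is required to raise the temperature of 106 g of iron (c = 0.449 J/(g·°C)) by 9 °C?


q = mcΔT = 106 × 0.449 × 9
= 428.35 J

428.35 J


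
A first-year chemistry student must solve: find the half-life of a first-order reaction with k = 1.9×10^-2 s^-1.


t½ = ln2/k = 0.693147/(1.9×10^-2 s^-1)
= 36.48 s

36.48 s


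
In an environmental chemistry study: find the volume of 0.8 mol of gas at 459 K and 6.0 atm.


PV = nRT  (R = 0.08206 L·atm/(mol·K))
V = nRT/P = 0.8×0.08206×459/6.0
= 5.022 L

5.022 L


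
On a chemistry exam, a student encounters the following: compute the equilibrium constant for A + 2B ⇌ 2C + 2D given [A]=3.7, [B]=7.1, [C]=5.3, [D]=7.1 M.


Kc = [C]^2[D]^2/([A][B]^2)
= (5.3^2 × 7.1^2)/(3.7^1 × 7.1^2)
= 1416.0169/186.517
= 7.592

7.592


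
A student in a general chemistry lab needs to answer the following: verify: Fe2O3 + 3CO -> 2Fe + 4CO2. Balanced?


Equation: Fe2O3 + 3CO -> 2Fe + 4CO2
Check atoms: C: 3≠4, Fe: 2=2, O: 6≠8
Not balanced

No, not balanced


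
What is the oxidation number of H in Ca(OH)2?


H is +1 with nonmetals
Oxidation number: +1

+1


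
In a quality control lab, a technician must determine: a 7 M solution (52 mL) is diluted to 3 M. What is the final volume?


C1V1 = C2V2
7 × 52 = 3 × V2
V2 = 364/3 = 121.33 mL

121.33 mL


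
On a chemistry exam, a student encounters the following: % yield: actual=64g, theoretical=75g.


% yield = actual/theoretical × 100
= 64/75 × 100
= 85.33%

85.33%


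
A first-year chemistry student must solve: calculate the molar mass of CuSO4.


M(CuSO4) = 1×63.55 + 1×32.07 + 4×16.0
= 63.55 + 32.07 + 64.0
= 159.62 g/mol

159.62 g/mol


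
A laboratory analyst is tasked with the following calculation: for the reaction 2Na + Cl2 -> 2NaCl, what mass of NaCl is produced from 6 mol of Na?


Mole ratio NaCl:Na = 2:2
n(NaCl) = 6 × 2/2 = 6.000 mol
mass = 6.000 × 58.44 = 350.64 g

350.64 g


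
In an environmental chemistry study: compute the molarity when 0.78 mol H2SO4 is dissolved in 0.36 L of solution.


M = n/V = 0.78/0.36 = 2.167 mol/L

2.167 M


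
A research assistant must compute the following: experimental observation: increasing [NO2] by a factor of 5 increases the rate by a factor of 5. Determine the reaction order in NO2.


rate ∝ [NO2]^n
5^n = 5 → n = 1
Order in NO2: 1

1


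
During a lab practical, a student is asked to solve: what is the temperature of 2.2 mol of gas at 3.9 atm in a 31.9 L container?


PV = nRT  (R = 0.08206 L·atm/(mol·K))
T = PV/(nR) = 3.9×31.9/(2.2×0.08206)
= 124.41/0.180532
= 689.13 K

689.13 K


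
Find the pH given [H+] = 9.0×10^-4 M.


pH = -log10([H+]) = -log10(9.0×10^-4)
= 4 - log10(9.0)
= 4 - 0.95
= 3.05

3.05


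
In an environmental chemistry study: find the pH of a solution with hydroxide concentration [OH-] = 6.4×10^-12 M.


pOH = -log10([OH-]) = -log10(6.4×10^-12)
= 12 - log10(6.4) = 11.19
pH = 14 - pOH = 14 - 11.19 = 2.81

2.81


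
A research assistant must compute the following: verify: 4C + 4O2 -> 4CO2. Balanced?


Equation: 4C + 4O2 -> 4CO2
Check atoms: C: 4=4, O: 8=8
Balanced

Yes, balanced


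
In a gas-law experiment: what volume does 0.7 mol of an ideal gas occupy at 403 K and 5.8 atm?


PV = nRT  (R = 0.08206 L·atm/(mol·K))
V = nRT/P = 0.7×0.08206×403/5.8
= 3.991 L

3.991 L


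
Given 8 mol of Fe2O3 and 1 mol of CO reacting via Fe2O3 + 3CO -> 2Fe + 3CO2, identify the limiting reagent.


Mole ratio available / coefficient:
  Fe2O3: 8/1 = 8.000
  CO: 1/3 = 0.333
Smaller ratio is limiting.

CO


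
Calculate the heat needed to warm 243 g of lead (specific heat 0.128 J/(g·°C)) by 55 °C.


q = mcΔT = 243 × 0.128 × 55
= 1710.72 J

1710.72 J


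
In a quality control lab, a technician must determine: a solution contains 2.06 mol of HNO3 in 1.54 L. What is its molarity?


M = n/V = 2.06/1.54 = 1.338 mol/L

1.338 M


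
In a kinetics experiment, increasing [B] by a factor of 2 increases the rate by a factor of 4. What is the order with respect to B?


rate ∝ [B]^n
2^n = 4 → n = 2
Order in B: 2

2


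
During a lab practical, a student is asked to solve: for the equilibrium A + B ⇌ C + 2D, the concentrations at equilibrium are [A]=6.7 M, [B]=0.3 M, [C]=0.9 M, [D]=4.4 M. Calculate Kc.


Kc = [C][D]^2/([A][B])
= (0.9^1 × 4.4^2)/(6.7^1 × 0.3^1)
= 17.424/2.01
= 8.669

8.669


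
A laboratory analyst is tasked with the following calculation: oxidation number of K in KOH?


Group 1 metal: +1
Oxidation number: +1

+1


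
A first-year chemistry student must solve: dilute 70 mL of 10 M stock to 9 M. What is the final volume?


C1V1 = C2V2
10 × 70 = 9 × V2
V2 = 700/9 = 77.78 mL

77.78 mL


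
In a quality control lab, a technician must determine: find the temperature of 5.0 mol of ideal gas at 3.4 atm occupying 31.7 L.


PV = nRT  (R = 0.08206 L·atm/(mol·K))
T = PV/(nR) = 3.4×31.7/(5.0×0.08206)
= 107.78/0.410300
= 262.69 K

262.69 K


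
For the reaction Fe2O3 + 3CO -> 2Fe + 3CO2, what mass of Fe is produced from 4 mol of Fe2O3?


Mole ratio Fe:Fe2O3 = 2:1
n(Fe) = 4 × 2/1 = 8.000 mol
mass = 8.000 × 55.85 = 446.8 g

446.8 g


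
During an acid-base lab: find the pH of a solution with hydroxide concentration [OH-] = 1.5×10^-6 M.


pOH = -log10([OH-]) = -log10(1.5×10^-6)
= 6 - log10(1.5) = 5.82
pH = 14 - pOH = 14 - 5.82 = 8.18

8.18


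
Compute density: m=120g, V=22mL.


ρ = mass/volume
= 120/22
= 5.455 g/mL

5.455 g/mL


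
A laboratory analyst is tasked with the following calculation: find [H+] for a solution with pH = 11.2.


[H+] = 10^(-pH) = 10^(-11.2)
= 6.31×10^-12 M

6.31×10^-12 M


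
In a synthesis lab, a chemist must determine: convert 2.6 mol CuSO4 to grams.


M(CuSO4) = 159.62 g/mol
mass = n × M = 2.6 × 159.62 = 415.01 g

415.01 g


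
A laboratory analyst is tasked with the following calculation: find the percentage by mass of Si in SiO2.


M(SiO2) = 1×28.09 + 2×16.0 = 60.09 g/mol
Mass of Si = 1 × 28.09 = 28.09 g/mol
% Si = 28.09/60.09 × 100 = 46.75%

46.75%


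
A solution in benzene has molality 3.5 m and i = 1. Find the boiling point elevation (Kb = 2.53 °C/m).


ΔTb = Kb × m × i
= 2.53 × 3.5 × 1
= 8.855 °C

8.855 °C


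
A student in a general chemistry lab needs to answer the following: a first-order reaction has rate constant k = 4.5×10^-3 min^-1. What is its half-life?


t½ = ln2/k = 0.693147/(4.5×10^-3 min^-1)
= 154.0 min

154.0 min


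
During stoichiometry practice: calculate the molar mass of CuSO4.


M(CuSO4) = 1×63.55 + 1×32.07 + 4×16.0
= 63.55 + 32.07 + 64.0
= 159.62 g/mol

159.62 g/mol


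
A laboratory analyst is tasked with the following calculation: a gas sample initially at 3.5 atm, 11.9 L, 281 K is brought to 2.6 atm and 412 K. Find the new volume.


P1V1/T1 = P2V2/T2
V2 = P1V1T2/(T1P2)
= 3.5×11.9×412/(281×2.6)
= 23.487 L

23.487 L


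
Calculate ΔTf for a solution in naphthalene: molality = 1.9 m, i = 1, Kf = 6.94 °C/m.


ΔTf = Kf × m × i
= 6.94 × 1.9 × 1
= 13.186 °C

13.186 °C


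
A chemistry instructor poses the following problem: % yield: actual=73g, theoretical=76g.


% yield = actual/theoretical × 100
= 73/76 × 100
= 96.05%

96.05%


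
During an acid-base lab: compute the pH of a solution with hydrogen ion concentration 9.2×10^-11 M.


pH = -log10([H+]) = -log10(9.2×10^-11)
= 11 - log10(9.2)
= 11 - 0.96
= 10.04

10.04


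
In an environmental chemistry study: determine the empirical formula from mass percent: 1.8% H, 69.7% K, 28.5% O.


Assume 100 g sample. Moles of each element:
  H: 1.8/1.008 = 1.786 mol
  K: 69.7/39.1 = 1.783 mol
  O: 28.5/16.0 = 1.781 mol
Divide by smallest (1.781):
  H: 1.786/1.781 = 1.0
  K: 1.783/1.781 = 1.0
  O: 1.781/1.781 = 1.0
Empirical formula: KOH

KOH


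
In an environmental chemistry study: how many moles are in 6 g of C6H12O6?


M(C6H12O6) = 180.16 g/mol
n = mass/M = 6/180.16 = 0.0333 mol

0.0333 mol


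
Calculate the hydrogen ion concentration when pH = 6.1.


[H+] = 10^(-pH) = 10^(-6.1)
= 7.94×10^-7 M

7.94×10^-7 M


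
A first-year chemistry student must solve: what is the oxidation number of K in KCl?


Group 1 metal: +1
Oxidation number: +1

+1


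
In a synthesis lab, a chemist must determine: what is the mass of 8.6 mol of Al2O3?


M(Al2O3) = 101.96 g/mol
mass = n × M = 8.6 × 101.96 = 876.86 g

876.86 g


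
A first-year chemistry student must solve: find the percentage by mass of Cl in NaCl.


M(NaCl) = 1×22.99 + 1×35.45 = 58.44 g/mol
Mass of Cl = 1 × 35.45 = 35.45 g/mol
% Cl = 35.45/58.44 × 100 = 60.66%

60.66%


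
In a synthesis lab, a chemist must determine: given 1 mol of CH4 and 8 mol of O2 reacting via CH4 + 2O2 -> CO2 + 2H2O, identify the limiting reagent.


Mole ratio available / coefficient:
  CH4: 1/1 = 1.000
  O2: 8/2 = 4.000
Smaller ratio is limiting.

CH4


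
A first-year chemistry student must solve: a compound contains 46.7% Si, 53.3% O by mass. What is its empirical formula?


Assume 100 g sample. Moles of each element:
  Si: 46.7/28.09 = 1.663 mol
  O: 53.3/16.0 = 3.331 mol
Divide by smallest (1.663):
  Si: 1.663/1.663 = 1.0
  O: 3.331/1.663 = 2.0
Empirical formula: SiO2

SiO2


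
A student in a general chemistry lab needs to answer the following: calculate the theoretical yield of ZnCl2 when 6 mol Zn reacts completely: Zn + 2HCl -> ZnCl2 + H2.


Mole ratio ZnCl2:Zn = 1:1
n(ZnCl2) = 6 × 1/1 = 6.000 mol
mass = 6.000 × 136.28 = 817.68 g

817.68 g


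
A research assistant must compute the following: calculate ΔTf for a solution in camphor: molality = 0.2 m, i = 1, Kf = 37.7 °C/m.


ΔTf = Kf × m × i
= 37.7 × 0.2 × 1
= 7.54 °C

7.54 °C


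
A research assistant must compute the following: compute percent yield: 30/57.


% yield = actual/theoretical × 100
= 30/57 × 100
= 52.63%

52.63%


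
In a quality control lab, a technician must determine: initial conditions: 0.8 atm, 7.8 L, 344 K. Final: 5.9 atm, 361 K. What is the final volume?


P1V1/T1 = P2V2/T2
V2 = P1V1T2/(T1P2)
= 0.8×7.8×361/(344×5.9)
= 1.11 L

1.11 L


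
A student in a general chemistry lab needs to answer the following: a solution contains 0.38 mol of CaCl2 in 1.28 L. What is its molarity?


M = n/V = 0.38/1.28 = 0.297 mol/L

0.297 M


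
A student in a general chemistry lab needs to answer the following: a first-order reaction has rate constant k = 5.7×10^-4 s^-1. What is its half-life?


t½ = ln2/k = 0.693147/(5.7×10^-4 s^-1)
= 1216 s

1216 s


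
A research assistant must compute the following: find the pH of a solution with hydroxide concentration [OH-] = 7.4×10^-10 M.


pOH = -log10([OH-]) = -log10(7.4×10^-10)
= 10 - log10(7.4) = 9.13
pH = 14 - pOH = 14 - 9.13 = 4.87

4.87


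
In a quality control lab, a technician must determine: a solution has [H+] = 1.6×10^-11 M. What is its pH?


pH = -log10([H+]) = -log10(1.6×10^-11)
= 11 - log10(1.6)
= 11 - 0.2
= 10.8

10.8


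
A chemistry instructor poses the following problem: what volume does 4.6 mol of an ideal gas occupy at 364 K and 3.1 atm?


PV = nRT  (R = 0.08206 L·atm/(mol·K))
V = nRT/P = 4.6×0.08206×364/3.1
= 44.323 L

44.323 L


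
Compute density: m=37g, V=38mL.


ρ = mass/volume
= 37/38
= 0.974 g/mL

0.974 g/mL


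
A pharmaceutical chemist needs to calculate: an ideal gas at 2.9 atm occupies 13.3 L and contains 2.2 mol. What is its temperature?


PV = nRT  (R = 0.08206 L·atm/(mol·K))
T = PV/(nR) = 2.9×13.3/(2.2×0.08206)
= 38.57/0.180532
= 213.65 K

213.65 K


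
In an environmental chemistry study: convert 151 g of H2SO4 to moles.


M(H2SO4) = 98.09 g/mol
n = mass/M = 151/98.09 = 1.5394 mol

1.5394 mol


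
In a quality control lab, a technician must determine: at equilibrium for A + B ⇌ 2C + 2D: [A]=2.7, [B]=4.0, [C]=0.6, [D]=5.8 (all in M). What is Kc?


Kc = [C]^2[D]^2/([A][B])
= (0.6^2 × 5.8^2)/(2.7^1 × 4.0^1)
= 12.1104/10.8
= 1.121

1.121


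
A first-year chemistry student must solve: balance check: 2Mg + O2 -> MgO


Equation: 2Mg + O2 -> MgO
Check atoms: Mg: 2≠1, O: 2≠1
Not balanced

No, not balanced


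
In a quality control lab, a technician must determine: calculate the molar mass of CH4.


M(CH4) = 1×12.01 + 4×1.008
= 12.01 + 4.03
= 16.04 g/mol

16.04 g/mol


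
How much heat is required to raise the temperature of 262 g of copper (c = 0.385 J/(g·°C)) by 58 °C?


q = mcΔT = 262 × 0.385 × 58
= 5850.46 J

5850.46 J


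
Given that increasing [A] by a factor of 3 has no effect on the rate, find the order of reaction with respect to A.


rate ∝ [A]^n
rate ∝ [A]^0
Order in A: 0

0


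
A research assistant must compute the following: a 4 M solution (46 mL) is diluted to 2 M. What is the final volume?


C1V1 = C2V2
4 × 46 = 2 × V2
V2 = 184/2 = 92.0 mL

92.0 mL


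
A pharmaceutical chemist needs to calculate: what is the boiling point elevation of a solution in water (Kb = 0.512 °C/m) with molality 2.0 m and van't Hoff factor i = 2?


ΔTb = Kb × m × i
= 0.512 × 2.0 × 2
= 2.048 °C

2.048 °C


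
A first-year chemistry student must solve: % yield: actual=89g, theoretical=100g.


% yield = actual/theoretical × 100
= 89/100 × 100
= 89.0%

89.0%


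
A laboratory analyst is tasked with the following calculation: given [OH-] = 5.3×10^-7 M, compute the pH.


pOH = -log10([OH-]) = -log10(5.3×10^-7)
= 7 - log10(5.3) = 6.28
pH = 14 - pOH = 14 - 6.28 = 7.72

7.72


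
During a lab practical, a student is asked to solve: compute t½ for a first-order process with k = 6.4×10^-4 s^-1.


t½ = ln2/k = 0.693147/(6.4×10^-4 s^-1)
= 1083 s

1083 s


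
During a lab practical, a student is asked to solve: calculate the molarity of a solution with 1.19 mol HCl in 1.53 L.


M = n/V = 1.19/1.53 = 0.778 mol/L

0.778 M


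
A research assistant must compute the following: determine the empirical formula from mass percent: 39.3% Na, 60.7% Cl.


Assume 100 g sample. Moles of each element:
  Na: 39.3/22.99 = 1.709 mol
  Cl: 60.7/35.45 = 1.712 mol
Divide by smallest (1.709):
  Na: 1.709/1.709 = 1.0
  Cl: 1.712/1.709 = 1.0
Empirical formula: NaCl

NaCl


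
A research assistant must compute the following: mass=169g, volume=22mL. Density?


ρ = mass/volume
= 169/22
= 7.682 g/mL

7.682 g/mL
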